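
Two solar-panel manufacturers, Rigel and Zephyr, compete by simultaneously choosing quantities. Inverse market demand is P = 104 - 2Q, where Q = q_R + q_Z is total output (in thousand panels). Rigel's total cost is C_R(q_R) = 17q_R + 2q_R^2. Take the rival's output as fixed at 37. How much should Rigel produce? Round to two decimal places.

1.63

With the rival's output fixed at 37, Rigel's profit is π_R = (104 - 2·37 - 2q_R)q_R - (17q_R + 2q_R²) = (30 - 2q_R)q_R - (17q_R + 2q_R²).
∂π_R/∂q_R = 13 - 8q_R = 0, so q_R = 13/8.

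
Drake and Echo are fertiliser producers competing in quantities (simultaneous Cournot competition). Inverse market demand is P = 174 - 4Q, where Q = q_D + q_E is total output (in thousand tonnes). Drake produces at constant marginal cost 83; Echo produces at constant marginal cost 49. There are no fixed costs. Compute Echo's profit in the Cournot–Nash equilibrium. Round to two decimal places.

702.25

Drake's profit: π_D = (174 - 4Q)q_D - (83q_D). Setting ∂π_D/∂q_D = 0: 91 - 8q_D - 4(q_E) = 0.
Echo's first-order condition: 125 - 8q_E - 4(q_D) = 0.
Best responses: q_D = (91 - 4q_E)/8, q_E = (125 - 4q_D)/8.
Substituting one into the other gives q_D = 19/4 and q_E = 53/4.
Price P = 174 - 4·18 = 102.
Echo's profit: (102 - 49)·(53/4) = 702.2500.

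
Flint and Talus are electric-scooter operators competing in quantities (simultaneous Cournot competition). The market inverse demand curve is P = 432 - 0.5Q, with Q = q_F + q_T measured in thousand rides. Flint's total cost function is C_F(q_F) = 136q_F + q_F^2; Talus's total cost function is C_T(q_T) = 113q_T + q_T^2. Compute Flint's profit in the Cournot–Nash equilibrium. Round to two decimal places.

Flint's profit: π_F = (432 - 0.5Q)q_F - (136q_F + q_F²). Setting ∂π_F/∂q_F = 0: 296 - 3q_F - (1/2)(q_T) = 0.
Talus's first-order condition: 319 - 3q_T - (1/2)(q_F) = 0.
Best responses: q_F = (296 - (1/2)q_T)/3, q_T = (319 - (1/2)q_F)/3.
Solving the pair: q_F = 83.2571, q_T = 92.4571.
Price P = 432 - (1/2)·(1230/7) = 344.1429.
Flint's profit: 344.1429·83.2571 - 136·83.2571 - 83.2571² = 10397.6278.

10397.63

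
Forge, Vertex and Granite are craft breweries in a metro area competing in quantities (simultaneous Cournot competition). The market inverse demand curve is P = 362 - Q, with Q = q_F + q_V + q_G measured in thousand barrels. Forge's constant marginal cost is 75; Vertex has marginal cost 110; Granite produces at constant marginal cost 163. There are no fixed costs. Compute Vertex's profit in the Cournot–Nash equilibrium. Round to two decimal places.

Forge's profit: π_F = (362 - Q)q_F - (75q_F). Setting ∂π_F/∂q_F = 0: 287 - 2q_F - (q_V + q_G) = 0.
Vertex's first-order condition: 252 - 2q_V - (q_F + q_G) = 0.
Granite's profit: π_G = (362 - Q)q_G - (163q_G). Setting ∂π_G/∂q_G = 0: 199 - 2q_G - (q_F + q_V) = 0.
Adding the 3 conditions: 738 − 2Q − 2Q = 0, i.e. Q = 369/2.
Back-substituting: q_F = (287 − 369/2) = 205/2, q_V = (252 − 369/2) = 135/2, q_G = (199 − 369/2) = 29/2.
Price P = 362 - 369/2 = 355/2.
Vertex's profit: (355/2 - 110)·(135/2) = 4556.2500.

4556.25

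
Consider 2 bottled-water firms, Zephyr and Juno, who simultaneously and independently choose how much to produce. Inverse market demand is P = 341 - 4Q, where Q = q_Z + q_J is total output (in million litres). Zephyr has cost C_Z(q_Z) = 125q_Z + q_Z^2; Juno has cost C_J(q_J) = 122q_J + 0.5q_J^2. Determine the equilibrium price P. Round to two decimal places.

Zephyr's profit: π_Z = (341 - 4Q)q_Z - (125q_Z + q_Z²). Setting ∂π_Z/∂q_Z = 0: 216 - 10q_Z - 4(q_J) = 0.
Juno's first-order condition: 219 - 9q_J - 4(q_Z) = 0.
So q_Z = (216 - 4q_J)/10 and q_J = (219 - 4q_Z)/9.
Solving the pair: q_Z = 534/37, q_J = 663/37.
Total output Q = 1197/37, so price P = 341 - 4·(1197/37) = 211.5946.

211.59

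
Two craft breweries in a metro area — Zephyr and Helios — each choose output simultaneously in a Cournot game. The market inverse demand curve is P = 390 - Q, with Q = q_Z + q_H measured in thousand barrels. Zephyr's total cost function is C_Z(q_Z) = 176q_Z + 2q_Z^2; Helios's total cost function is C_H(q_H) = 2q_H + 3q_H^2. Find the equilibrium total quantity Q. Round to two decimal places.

Zephyr's profit: π_Z = (390 - Q)q_Z - (176q_Z + 2q_Z²). Setting ∂π_Z/∂q_Z = 0: 214 - 6q_Z - (q_H) = 0.
Helios's profit: π_H = (390 - Q)q_H - (2q_H + 3q_H²). Setting ∂π_H/∂q_H = 0: 388 - 8q_H - (q_Z) = 0.
So q_Z = (214 - q_H)/6 and q_H = (388 - q_Z)/8.
Substituting one into the other gives q_Z = 1324/47 and q_H = 44.9787.
Total output Q = 1324/47 + 44.9787 = 73.1489.

73.15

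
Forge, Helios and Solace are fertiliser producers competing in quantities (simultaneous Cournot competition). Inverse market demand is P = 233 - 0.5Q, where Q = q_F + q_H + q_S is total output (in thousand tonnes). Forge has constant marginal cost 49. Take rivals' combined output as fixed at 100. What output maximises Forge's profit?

With rivals' combined output fixed at 100, Forge's profit is π_F = (233 - (1/2)·100 - (1/2)q_F)q_F - (49q_F) = (183 - (1/2)q_F)q_F - (49q_F).
∂π_F/∂q_F = 134 - q_F = 0, so q_F = 134.

134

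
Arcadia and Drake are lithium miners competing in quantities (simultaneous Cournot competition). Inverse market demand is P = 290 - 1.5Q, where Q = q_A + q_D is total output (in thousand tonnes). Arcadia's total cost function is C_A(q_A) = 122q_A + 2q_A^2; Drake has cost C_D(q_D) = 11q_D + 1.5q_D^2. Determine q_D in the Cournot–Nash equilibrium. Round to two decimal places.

42.79

Arcadia's profit: π_A = (290 - 1.5Q)q_A - (122q_A + 2q_A²). Setting ∂π_A/∂q_A = 0: 168 - 7q_A - (3/2)(q_D) = 0.
Drake's first-order condition: 279 - 6q_D - (3/2)(q_A) = 0.
Best responses: q_A = (168 - (3/2)q_D)/7, q_D = (279 - (3/2)q_A)/6.
Substituting one into the other gives q_A = 786/53 and q_D = 42.7925.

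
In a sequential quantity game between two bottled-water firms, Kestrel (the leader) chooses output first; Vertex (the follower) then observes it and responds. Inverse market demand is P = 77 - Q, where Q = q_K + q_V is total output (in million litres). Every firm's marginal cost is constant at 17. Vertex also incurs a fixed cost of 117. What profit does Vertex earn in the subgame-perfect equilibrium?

108

The follower Vertex best-responds to any q_K: π_V = (77 - Q)q_V - 17q_V.
∂π_V/∂q_V = 60 - q_K - 2q_V = 0 gives the reaction function q_V = (60 - q_K)/2.
The leader anticipates this reaction. Substituting into P = 77 - Q gives P = 47 - (1/2)q_K, so π_K = (47 - (1/2)q_K)q_K - 17q_K.
Leader FOC: 30 - q_K = 0, so q_K = 30.
Then q_V = (60 - 30)/2 = 15.
Price P = 77 - 45 = 32.
Vertex's profit: (32 - 17)·15 - 117 = 108.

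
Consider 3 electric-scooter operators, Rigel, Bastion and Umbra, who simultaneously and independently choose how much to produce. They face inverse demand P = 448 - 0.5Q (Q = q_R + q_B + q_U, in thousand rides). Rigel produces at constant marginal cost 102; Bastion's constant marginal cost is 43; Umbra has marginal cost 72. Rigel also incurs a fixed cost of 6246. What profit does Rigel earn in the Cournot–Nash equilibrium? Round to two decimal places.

2010.13

Rigel's profit: π_R = (448 - 0.5Q)q_R - (102q_R). Setting ∂π_R/∂q_R = 0: 346 - q_R - (1/2)(q_B + q_U) = 0.
Bastion's first-order condition: 405 - q_B - (1/2)(q_R + q_U) = 0.
Umbra's profit: π_U = (448 - 0.5Q)q_U - (72q_U). Setting ∂π_U/∂q_U = 0: 376 - q_U - (1/2)(q_R + q_B) = 0.
Adding the 3 first-order conditions: 1127 − 2Q = 0, so Q = 1127/2.
Back-substituting: q_R = (346 − 1127/4)/(1/2) = 257/2, q_B = (405 − 1127/4)/(1/2) = 493/2, q_U = (376 − 1127/4)/(1/2) = 377/2.
Price P = 448 - (1/2)·(1127/2) = 665/4.
Rigel's profit: (665/4 - 102)·(257/2) - 6246 = 2010.1250.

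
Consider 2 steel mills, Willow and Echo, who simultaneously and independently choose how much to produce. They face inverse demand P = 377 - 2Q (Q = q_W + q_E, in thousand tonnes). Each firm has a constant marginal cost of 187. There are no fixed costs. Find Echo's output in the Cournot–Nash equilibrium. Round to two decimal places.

A representative firm's profit is π_i = q_i(377 - 2Q) - 187q_i.
First-order condition (treating rivals' output as given): 190 - 4q_i - 2q_j = 0.
By symmetry each firm produces the same amount; substituting q_j = q_i yields q_i = 190/6 = 95/3.

31.67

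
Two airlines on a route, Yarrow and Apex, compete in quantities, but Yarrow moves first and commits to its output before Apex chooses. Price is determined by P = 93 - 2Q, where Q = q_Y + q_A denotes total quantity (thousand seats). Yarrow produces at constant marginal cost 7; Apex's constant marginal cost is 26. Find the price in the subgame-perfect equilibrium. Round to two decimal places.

Solve by backward induction. Given q_Y, the follower Apex maximises π_A = (93 - 2q_Y - 2q_A)q_A - 26q_A.
Follower FOC: 67 - 2q_Y - 4q_A = 0, so q_A(q_Y) = (67 - 2q_Y)/4.
The leader anticipates this reaction. Substituting into P = 93 - 2Q gives P = 119/2 - q_Y, so π_Y = (119/2 - q_Y)q_Y - 7q_Y.
The leader's first-order condition 105/2 - 2q_Y = 0 yields q_Y = 105/4.
Then q_A = (67 - 2·(105/4))/4 = 29/8.
Total output Q = 239/8, so price P = 93 - 2·(239/8) = 133/4.

33.25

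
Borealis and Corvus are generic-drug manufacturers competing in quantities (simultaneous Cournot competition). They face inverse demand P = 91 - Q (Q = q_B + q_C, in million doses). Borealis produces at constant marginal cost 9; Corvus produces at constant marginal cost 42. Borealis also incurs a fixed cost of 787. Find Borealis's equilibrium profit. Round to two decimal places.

Borealis's profit: π_B = (91 - Q)q_B - (9q_B). Setting ∂π_B/∂q_B = 0: 82 - 2q_B - (q_C) = 0.
Corvus's profit: π_C = (91 - Q)q_C - (42q_C). Setting ∂π_C/∂q_C = 0: 49 - 2q_C - (q_B) = 0.
Best responses: q_B = (82 - q_C)/2, q_C = (49 - q_B)/2.
Substituting one into the other gives q_B = 115/3 and q_C = 16/3.
Price P = 91 - 131/3 = 142/3.
Borealis's profit: (142/3 - 9)·(115/3) - 787 = 682.4444.

682.44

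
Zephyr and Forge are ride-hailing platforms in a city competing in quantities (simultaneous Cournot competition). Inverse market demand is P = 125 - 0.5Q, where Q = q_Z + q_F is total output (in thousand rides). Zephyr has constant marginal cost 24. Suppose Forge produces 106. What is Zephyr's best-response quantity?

With the rival's output fixed at 106, Zephyr's profit is π_Z = (125 - (1/2)·106 - (1/2)q_Z)q_Z - (24q_Z) = (72 - (1/2)q_Z)q_Z - (24q_Z).
∂π_Z/∂q_Z = 48 - q_Z = 0, so q_Z = 48.

48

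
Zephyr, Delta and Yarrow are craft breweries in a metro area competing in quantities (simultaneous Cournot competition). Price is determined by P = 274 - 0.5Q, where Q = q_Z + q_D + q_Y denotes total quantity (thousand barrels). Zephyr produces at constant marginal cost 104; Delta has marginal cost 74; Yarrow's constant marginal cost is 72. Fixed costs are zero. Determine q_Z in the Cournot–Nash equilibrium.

Zephyr's profit: π_Z = (274 - 0.5Q)q_Z - (104q_Z). Setting ∂π_Z/∂q_Z = 0: 170 - q_Z - (1/2)(q_D + q_Y) = 0.
Delta's first-order condition: 200 - q_D - (1/2)(q_Z + q_Y) = 0.
Yarrow's first-order condition: 202 - q_Y - (1/2)(q_Z + q_D) = 0.
Adding the 3 first-order conditions: 572 − 2Q = 0, so Q = 286.
Back-substituting: q_Z = (170 − 143)/(1/2) = 54, q_D = (200 − 143)/(1/2) = 114, q_Y = (202 − 143)/(1/2) = 118.

54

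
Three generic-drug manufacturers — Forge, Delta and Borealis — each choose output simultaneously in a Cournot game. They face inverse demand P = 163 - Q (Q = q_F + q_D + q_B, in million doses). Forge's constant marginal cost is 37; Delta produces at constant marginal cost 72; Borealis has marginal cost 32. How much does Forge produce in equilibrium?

39

Forge's profit: π_F = (163 - Q)q_F - (37q_F). Setting ∂π_F/∂q_F = 0: 126 - 2q_F - (q_D + q_B) = 0.
Delta's profit: π_D = (163 - Q)q_D - (72q_D). Setting ∂π_D/∂q_D = 0: 91 - 2q_D - (q_F + q_B) = 0.
Borealis's first-order condition: 131 - 2q_B - (q_F + q_D) = 0.
Adding the 3 first-order conditions: 348 − 4Q = 0, so Q = 87.
Back-substituting: q_F = (126 − 87) = 39, q_D = (91 − 87) = 4, q_B = (131 − 87) = 44.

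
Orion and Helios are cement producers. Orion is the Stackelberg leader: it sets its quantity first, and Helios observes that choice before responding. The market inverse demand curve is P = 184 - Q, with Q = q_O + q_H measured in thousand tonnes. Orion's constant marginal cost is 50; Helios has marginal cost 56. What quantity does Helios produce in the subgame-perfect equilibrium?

Solve by backward induction. Given q_O, the follower Helios maximises π_H = (184 - q_O - q_H)q_H - 56q_H.
Follower FOC: 128 - q_O - 2q_H = 0, so q_H(q_O) = (128 - q_O)/2.
The leader anticipates this reaction. Substituting into P = 184 - Q gives P = 120 - (1/2)q_O, so π_O = (120 - (1/2)q_O)q_O - 50q_O.
The leader's first-order condition 70 - q_O = 0 yields q_O = 70.
Then q_H = (128 - 70)/2 = 29.

29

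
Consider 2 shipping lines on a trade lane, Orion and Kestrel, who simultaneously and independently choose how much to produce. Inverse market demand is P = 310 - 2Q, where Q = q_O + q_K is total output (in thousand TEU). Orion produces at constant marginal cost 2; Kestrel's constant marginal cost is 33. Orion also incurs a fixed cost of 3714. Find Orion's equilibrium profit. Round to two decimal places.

2670.50

Orion's profit: π_O = (310 - 2Q)q_O - (2q_O). Setting ∂π_O/∂q_O = 0: 308 - 4q_O - 2(q_K) = 0.
Kestrel's first-order condition: 277 - 4q_K - 2(q_O) = 0.
Best responses: q_O = (308 - 2q_K)/4, q_K = (277 - 2q_O)/4.
Substituting one into the other gives q_O = 113/2 and q_K = 41.
Price P = 310 - 2·(195/2) = 115.
Orion's profit: (115 - 2)·(113/2) - 3714 = 2670.5000.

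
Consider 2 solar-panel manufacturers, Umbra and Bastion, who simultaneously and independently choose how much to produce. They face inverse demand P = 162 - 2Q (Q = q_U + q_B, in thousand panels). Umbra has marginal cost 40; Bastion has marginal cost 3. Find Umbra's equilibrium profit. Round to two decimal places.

401.39

Umbra's profit: π_U = (162 - 2Q)q_U - (40q_U). Setting ∂π_U/∂q_U = 0: 122 - 4q_U - 2(q_B) = 0.
Bastion's first-order condition: 159 - 4q_B - 2(q_U) = 0.
Rearranging gives the reaction functions q_U = (122 - 2q_B)/4 and q_B = (159 - 2q_U)/4.
Substituting one into the other gives q_U = 85/6 and q_B = 98/3.
Price P = 162 - 2·(281/6) = 205/3.
Umbra's profit: (205/3 - 40)·(85/6) = 401.3889.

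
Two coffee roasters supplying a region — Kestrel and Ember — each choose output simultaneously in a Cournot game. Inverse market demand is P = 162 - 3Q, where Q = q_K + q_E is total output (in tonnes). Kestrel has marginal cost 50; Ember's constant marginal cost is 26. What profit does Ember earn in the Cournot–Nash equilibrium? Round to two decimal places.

948.15

Kestrel's profit: π_K = (162 - 3Q)q_K - (50q_K). Setting ∂π_K/∂q_K = 0: 112 - 6q_K - 3(q_E) = 0.
Ember's first-order condition: 136 - 6q_E - 3(q_K) = 0.
Best responses: q_K = (112 - 3q_E)/6, q_E = (136 - 3q_K)/6.
Solving the pair: q_K = 88/9, q_E = 160/9.
Price P = 162 - 3·(248/9) = 238/3.
Ember's profit: (238/3 - 26)·(160/9) = 948.1481.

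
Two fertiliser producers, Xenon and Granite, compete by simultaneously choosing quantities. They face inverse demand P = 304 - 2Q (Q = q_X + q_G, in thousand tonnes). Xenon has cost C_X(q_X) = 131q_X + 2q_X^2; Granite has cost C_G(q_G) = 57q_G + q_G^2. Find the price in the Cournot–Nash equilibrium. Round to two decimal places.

205.18

Xenon's profit: π_X = (304 - 2Q)q_X - (131q_X + 2q_X²). Setting ∂π_X/∂q_X = 0: 173 - 8q_X - 2(q_G) = 0.
Granite's first-order condition: 247 - 6q_G - 2(q_X) = 0.
So q_X = (173 - 2q_G)/8 and q_G = (247 - 2q_X)/6.
Substituting one into the other gives q_X = 136/11 and q_G = 815/22.
Total output Q = 1087/22, so price P = 304 - 2·(1087/22) = 205.1818.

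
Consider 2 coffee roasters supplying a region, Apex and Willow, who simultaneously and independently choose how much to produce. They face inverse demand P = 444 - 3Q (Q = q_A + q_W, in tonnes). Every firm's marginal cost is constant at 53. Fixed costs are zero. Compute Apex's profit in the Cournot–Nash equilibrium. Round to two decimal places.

A representative firm's profit is π_i = q_i(444 - 3Q) - 53q_i.
First-order condition (treating rivals' output as given): 391 - 6q_i - 3q_j = 0.
With identical firms every q_j equals q_i, so q_j = q_i and 391 = 9q_i, giving q_i = 391/9.
Price P = 444 - 3·(782/9) = 550/3.
Apex's profit: (550/3 - 53)·(391/9) = 5662.2593.

5662.26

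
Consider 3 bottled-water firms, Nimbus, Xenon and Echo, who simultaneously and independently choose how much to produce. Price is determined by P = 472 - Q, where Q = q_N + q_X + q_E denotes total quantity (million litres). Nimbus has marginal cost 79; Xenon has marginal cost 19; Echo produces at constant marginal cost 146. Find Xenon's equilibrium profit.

Nimbus's profit: π_N = (472 - Q)q_N - (79q_N). Setting ∂π_N/∂q_N = 0: 393 - 2q_N - (q_X + q_E) = 0.
Xenon's profit: π_X = (472 - Q)q_X - (19q_X). Setting ∂π_X/∂q_X = 0: 453 - 2q_X - (q_N + q_E) = 0.
Echo's first-order condition: 326 - 2q_E - (q_N + q_X) = 0.
Summing all 3 equations gives 1172 − 4Q = 0, hence Q = 293.
Back-substituting: q_N = (393 − 293) = 100, q_X = (453 − 293) = 160, q_E = (326 − 293) = 33.
Price P = 472 - 293 = 179.
Xenon's profit: (179 - 19)·160 = 25600.

25600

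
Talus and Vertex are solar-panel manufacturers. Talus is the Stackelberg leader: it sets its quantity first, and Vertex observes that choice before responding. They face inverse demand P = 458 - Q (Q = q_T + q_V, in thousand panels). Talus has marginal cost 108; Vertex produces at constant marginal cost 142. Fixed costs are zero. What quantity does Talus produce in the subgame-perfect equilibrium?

Solve by backward induction. Given q_T, the follower Vertex maximises π_V = (458 - q_T - q_V)q_V - 142q_V.
Follower FOC: 316 - q_T - 2q_V = 0, so q_V(q_T) = (316 - q_T)/2.
Talus substitutes q_V(q_T) into its own profit: π_T = q_T(458 - q_T - (316 - q_T)/2) - 108q_T = (300 - (1/2)q_T)q_T - 108q_T.
The leader's first-order condition 192 - q_T = 0 yields q_T = 192.
Then q_V = (316 - 192)/2 = 62.

192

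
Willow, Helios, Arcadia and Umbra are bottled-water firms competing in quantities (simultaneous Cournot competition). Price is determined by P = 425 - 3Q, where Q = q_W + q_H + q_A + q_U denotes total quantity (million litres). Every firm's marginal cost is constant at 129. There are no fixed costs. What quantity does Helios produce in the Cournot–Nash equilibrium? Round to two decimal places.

19.73

A representative firm's profit is π_i = q_i(425 - 3Q) - 129q_i.
Setting ∂π_i/∂q_i = 0 with rivals' quantities fixed: 296 - 6q_i - 3·Σ_{j≠i} q_j = 0.
By symmetry each firm produces the same amount; substituting Σ_{j≠i} q_j = 3q_i yields q_i = 296/15.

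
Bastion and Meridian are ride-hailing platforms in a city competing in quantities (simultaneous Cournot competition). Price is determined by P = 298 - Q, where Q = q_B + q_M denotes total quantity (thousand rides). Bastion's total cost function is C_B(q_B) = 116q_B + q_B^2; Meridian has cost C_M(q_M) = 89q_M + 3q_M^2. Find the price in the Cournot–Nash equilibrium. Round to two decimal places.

236.68

Bastion's profit: π_B = (298 - Q)q_B - (116q_B + q_B²). Setting ∂π_B/∂q_B = 0: 182 - 4q_B - (q_M) = 0.
Meridian's profit: π_M = (298 - Q)q_M - (89q_M + 3q_M²). Setting ∂π_M/∂q_M = 0: 209 - 8q_M - (q_B) = 0.
Best responses: q_B = (182 - q_M)/4, q_M = (209 - q_B)/8.
Solving the pair: q_B = 1247/31, q_M = 654/31.
Total output Q = 1901/31, so price P = 298 - 1901/31 = 236.6774.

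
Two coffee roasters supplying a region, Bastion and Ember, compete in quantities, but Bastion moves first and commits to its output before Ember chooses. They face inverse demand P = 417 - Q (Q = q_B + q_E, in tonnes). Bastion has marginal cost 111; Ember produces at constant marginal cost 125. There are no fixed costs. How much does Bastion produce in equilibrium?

160

The follower Ember best-responds to any q_B: π_E = (417 - Q)q_E - 125q_E.
Follower FOC: 292 - q_B - 2q_E = 0, so q_E(q_B) = (292 - q_B)/2.
Bastion substitutes q_E(q_B) into its own profit: π_B = q_B(417 - q_B - (292 - q_B)/2) - 111q_B = (271 - (1/2)q_B)q_B - 111q_B.
Leader FOC: 160 - q_B = 0, so q_B = 160.
Then q_E = (292 - 160)/2 = 66.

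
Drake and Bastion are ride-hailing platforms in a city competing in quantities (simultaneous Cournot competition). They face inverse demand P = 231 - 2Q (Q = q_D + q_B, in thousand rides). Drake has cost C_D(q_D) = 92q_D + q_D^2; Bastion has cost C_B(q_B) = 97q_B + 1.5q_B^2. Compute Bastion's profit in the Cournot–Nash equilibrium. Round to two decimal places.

670.61

Drake's profit: π_D = (231 - 2Q)q_D - (92q_D + q_D²). Setting ∂π_D/∂q_D = 0: 139 - 6q_D - 2(q_B) = 0.
Bastion's first-order condition: 134 - 7q_B - 2(q_D) = 0.
So q_D = (139 - 2q_B)/6 and q_B = (134 - 2q_D)/7.
Solving the pair: q_D = 705/38, q_B = 263/19.
Price P = 231 - 2·(1231/38) = 166.2105.
Bastion's profit: 166.2105·(263/19) - 97·(263/19) - (3/2)(263/19)² = 670.6136.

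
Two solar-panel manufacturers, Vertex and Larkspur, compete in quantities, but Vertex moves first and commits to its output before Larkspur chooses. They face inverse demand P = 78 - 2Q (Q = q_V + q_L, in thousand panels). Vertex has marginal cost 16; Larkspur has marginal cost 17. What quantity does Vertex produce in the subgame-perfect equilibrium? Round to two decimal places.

15.75

Solve by backward induction. Given q_V, the follower Larkspur maximises π_L = (78 - 2q_V - 2q_L)q_L - 17q_L.
∂π_L/∂q_L = 61 - 2q_V - 4q_L = 0 gives the reaction function q_L = (61 - 2q_V)/4.
Vertex substitutes q_L(q_V) into its own profit: π_V = q_V(78 - 2q_V - (61 - 2q_V)/2) - 16q_V = (95/2 - q_V)q_V - 16q_V.
Leader FOC: 63/2 - 2q_V = 0, so q_V = 63/4.
Then q_L = (61 - 2·(63/4))/4 = 59/8.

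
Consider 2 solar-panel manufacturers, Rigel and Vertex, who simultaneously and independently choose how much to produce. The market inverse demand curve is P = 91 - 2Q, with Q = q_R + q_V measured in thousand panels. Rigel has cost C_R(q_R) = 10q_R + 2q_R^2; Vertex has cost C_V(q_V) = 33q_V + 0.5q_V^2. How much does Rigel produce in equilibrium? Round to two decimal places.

Rigel's profit: π_R = (91 - 2Q)q_R - (10q_R + 2q_R²). Setting ∂π_R/∂q_R = 0: 81 - 8q_R - 2(q_V) = 0.
Vertex's first-order condition: 58 - 5q_V - 2(q_R) = 0.
So q_R = (81 - 2q_V)/8 and q_V = (58 - 2q_R)/5.
Substituting one into the other gives q_R = 289/36 and q_V = 151/18.

8.03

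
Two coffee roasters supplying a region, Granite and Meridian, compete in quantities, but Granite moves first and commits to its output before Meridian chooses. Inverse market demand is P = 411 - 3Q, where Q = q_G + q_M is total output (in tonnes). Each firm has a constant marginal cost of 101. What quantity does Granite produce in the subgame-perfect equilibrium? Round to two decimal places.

51.67

Solve by backward induction. Given q_G, the follower Meridian maximises π_M = (411 - 3q_G - 3q_M)q_M - 101q_M.
∂π_M/∂q_M = 310 - 3q_G - 6q_M = 0 gives the reaction function q_M = (310 - 3q_G)/6.
Granite substitutes q_M(q_G) into its own profit: π_G = q_G(411 - 3q_G - (310 - 3q_G)/2) - 101q_G = (256 - (3/2)q_G)q_G - 101q_G.
Maximising: ∂π_G/∂q_G = 155 - 3q_G = 0, giving q_G = 155/3.
Then q_M = (310 - 3·(155/3))/6 = 155/6.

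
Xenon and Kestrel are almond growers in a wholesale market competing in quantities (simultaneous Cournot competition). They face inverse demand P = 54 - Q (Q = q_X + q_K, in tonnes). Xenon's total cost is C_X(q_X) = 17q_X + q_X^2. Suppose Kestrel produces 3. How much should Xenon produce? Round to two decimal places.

8.50

With the rival's output fixed at 3, Xenon's profit is π_X = (54 - 3 - q_X)q_X - (17q_X + q_X²) = (51 - q_X)q_X - (17q_X + q_X²).
∂π_X/∂q_X = 34 - 4q_X = 0, so q_X = 17/2.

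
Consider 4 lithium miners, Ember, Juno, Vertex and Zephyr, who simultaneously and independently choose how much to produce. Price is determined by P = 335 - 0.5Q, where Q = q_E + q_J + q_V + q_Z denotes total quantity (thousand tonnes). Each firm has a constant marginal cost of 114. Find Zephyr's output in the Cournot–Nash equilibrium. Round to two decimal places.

A representative firm's profit is π_i = q_i(335 - 0.5Q) - 114q_i.
First-order condition (treating rivals' output as given): 221 - q_i - (1/2)·Σ_{j≠i} q_j = 0.
With identical firms every q_j equals q_i, so Σ_{j≠i} q_j = 3q_i and 221 = (5/2)q_i, giving q_i = 442/5.

88.40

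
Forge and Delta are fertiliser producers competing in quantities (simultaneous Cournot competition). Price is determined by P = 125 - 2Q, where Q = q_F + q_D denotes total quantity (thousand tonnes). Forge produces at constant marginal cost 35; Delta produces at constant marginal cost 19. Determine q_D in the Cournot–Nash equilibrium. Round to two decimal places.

Forge's profit: π_F = (125 - 2Q)q_F - (35q_F). Setting ∂π_F/∂q_F = 0: 90 - 4q_F - 2(q_D) = 0.
Delta's first-order condition: 106 - 4q_D - 2(q_F) = 0.
Best responses: q_F = (90 - 2q_D)/4, q_D = (106 - 2q_F)/4.
Solving the pair: q_F = 37/3, q_D = 61/3.

20.33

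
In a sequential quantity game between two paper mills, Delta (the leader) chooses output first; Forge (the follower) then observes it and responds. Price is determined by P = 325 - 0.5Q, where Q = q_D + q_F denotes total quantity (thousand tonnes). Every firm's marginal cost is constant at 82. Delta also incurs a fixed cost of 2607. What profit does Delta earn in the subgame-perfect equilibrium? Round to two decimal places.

12155.25

The follower Forge best-responds to any q_D: π_F = (325 - 0.5Q)q_F - 82q_F.
Follower FOC: 243 - (1/2)q_D - q_F = 0, so q_F(q_D) = (243 - (1/2)q_D).
Delta substitutes q_F(q_D) into its own profit: π_D = q_D(325 - (1/2)q_D - (243 - (1/2)q_D)/2) - 82q_D = (407/2 - (1/4)q_D)q_D - 82q_D.
Leader FOC: 243/2 - (1/2)q_D = 0, so q_D = 243.
Then q_F = (243 - (1/2)·243) = 243/2.
Price P = 325 - (1/2)·(729/2) = 571/4.
Delta's profit: (571/4 - 82)·243 - 2607 = 12155.2500.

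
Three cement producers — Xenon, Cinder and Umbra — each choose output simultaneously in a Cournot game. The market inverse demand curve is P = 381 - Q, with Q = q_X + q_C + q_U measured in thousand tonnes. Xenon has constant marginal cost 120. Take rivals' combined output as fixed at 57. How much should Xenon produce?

With rivals' combined output fixed at 57, Xenon's profit is π_X = (381 - 57 - q_X)q_X - (120q_X) = (324 - q_X)q_X - (120q_X).
∂π_X/∂q_X = 204 - 2q_X = 0, so q_X = 102.

102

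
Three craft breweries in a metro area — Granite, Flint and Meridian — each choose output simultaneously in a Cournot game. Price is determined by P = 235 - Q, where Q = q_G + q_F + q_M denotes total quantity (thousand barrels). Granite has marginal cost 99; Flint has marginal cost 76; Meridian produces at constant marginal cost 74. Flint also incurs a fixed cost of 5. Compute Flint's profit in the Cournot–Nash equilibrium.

Granite's profit: π_G = (235 - Q)q_G - (99q_G). Setting ∂π_G/∂q_G = 0: 136 - 2q_G - (q_F + q_M) = 0.
Flint's first-order condition: 159 - 2q_F - (q_G + q_M) = 0.
Meridian's first-order condition: 161 - 2q_M - (q_G + q_F) = 0.
Summing all 3 equations gives 456 − 4Q = 0, hence Q = 114.
Back-substituting: q_G = (136 − 114) = 22, q_F = (159 − 114) = 45, q_M = (161 − 114) = 47.
Price P = 235 - 114 = 121.
Flint's profit: (121 - 76)·45 - 5 = 2020.

2020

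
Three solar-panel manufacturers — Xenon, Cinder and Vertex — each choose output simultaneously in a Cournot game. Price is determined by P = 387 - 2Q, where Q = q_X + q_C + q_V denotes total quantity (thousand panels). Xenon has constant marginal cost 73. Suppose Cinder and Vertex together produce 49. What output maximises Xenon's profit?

54

With rivals' combined output fixed at 49, Xenon's profit is π_X = (387 - 2·49 - 2q_X)q_X - (73q_X) = (289 - 2q_X)q_X - (73q_X).
∂π_X/∂q_X = 216 - 4q_X = 0, so q_X = 54.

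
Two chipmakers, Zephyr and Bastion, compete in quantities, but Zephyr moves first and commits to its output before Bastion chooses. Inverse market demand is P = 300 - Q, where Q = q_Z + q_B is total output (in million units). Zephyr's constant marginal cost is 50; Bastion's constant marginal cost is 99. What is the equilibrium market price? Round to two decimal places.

124.75

The follower Bastion best-responds to any q_Z: π_B = (300 - Q)q_B - 99q_B.
∂π_B/∂q_B = 201 - q_Z - 2q_B = 0 gives the reaction function q_B = (201 - q_Z)/2.
Zephyr substitutes q_B(q_Z) into its own profit: π_Z = q_Z(300 - q_Z - (201 - q_Z)/2) - 50q_Z = (399/2 - (1/2)q_Z)q_Z - 50q_Z.
The leader's first-order condition 299/2 - q_Z = 0 yields q_Z = 299/2.
Then q_B = (201 - 299/2)/2 = 103/4.
Total output Q = 701/4, so price P = 300 - 701/4 = 499/4.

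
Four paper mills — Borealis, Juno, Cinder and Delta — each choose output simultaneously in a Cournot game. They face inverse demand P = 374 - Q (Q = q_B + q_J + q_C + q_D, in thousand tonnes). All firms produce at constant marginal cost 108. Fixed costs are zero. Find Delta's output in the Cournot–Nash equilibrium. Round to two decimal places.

Each firm earns π_i = (374 - Q)q_i - 108q_i.
First-order condition (treating rivals' output as given): 266 - 2q_i - Σ_{j≠i} q_j = 0.
By symmetry each firm produces the same amount; substituting Σ_{j≠i} q_j = 3q_i yields q_i = 266/5.

53.20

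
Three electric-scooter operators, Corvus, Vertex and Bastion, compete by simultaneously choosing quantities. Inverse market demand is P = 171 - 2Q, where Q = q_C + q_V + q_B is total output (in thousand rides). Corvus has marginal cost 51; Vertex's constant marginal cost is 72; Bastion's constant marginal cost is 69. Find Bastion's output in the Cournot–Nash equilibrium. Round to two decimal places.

Corvus's profit: π_C = (171 - 2Q)q_C - (51q_C). Setting ∂π_C/∂q_C = 0: 120 - 4q_C - 2(q_V + q_B) = 0.
Vertex's first-order condition: 99 - 4q_V - 2(q_C + q_B) = 0.
Bastion's profit: π_B = (171 - 2Q)q_B - (69q_B). Setting ∂π_B/∂q_B = 0: 102 - 4q_B - 2(q_C + q_V) = 0.
Summing all 3 equations gives 321 − 8Q = 0, hence Q = 321/8.
Back-substituting: q_C = (120 − 321/4)/2 = 159/8, q_V = (99 − 321/4)/2 = 75/8, q_B = (102 − 321/4)/2 = 87/8.

10.88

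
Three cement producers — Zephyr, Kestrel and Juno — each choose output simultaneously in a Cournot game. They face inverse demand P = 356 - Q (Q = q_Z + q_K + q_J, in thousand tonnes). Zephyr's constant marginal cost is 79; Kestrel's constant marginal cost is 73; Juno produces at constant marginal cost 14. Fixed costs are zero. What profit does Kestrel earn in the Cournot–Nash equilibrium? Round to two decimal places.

3306.25

Zephyr's profit: π_Z = (356 - Q)q_Z - (79q_Z). Setting ∂π_Z/∂q_Z = 0: 277 - 2q_Z - (q_K + q_J) = 0.
Kestrel's first-order condition: 283 - 2q_K - (q_Z + q_J) = 0.
Juno's profit: π_J = (356 - Q)q_J - (14q_J). Setting ∂π_J/∂q_J = 0: 342 - 2q_J - (q_Z + q_K) = 0.
Adding the 3 conditions: 902 − 2Q − 2Q = 0, i.e. Q = 451/2.
Back-substituting: q_Z = (277 − 451/2) = 103/2, q_K = (283 − 451/2) = 115/2, q_J = (342 − 451/2) = 233/2.
Price P = 356 - 451/2 = 261/2.
Kestrel's profit: (261/2 - 73)·(115/2) = 3306.2500.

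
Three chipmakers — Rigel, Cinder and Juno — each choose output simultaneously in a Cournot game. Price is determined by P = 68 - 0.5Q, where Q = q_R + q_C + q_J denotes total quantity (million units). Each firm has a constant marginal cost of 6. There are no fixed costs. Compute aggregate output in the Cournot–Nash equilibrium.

93

Each firm earns π_i = (68 - 0.5Q)q_i - 6q_i.
Setting ∂π_i/∂q_i = 0 with rivals' quantities fixed: 62 - q_i - (1/2)·Σ_{j≠i} q_j = 0.
By symmetry each firm produces the same amount; substituting Σ_{j≠i} q_j = 2q_i yields q_i = 62/2 = 31.
Total output Q = 31 + 31 + 31 = 93.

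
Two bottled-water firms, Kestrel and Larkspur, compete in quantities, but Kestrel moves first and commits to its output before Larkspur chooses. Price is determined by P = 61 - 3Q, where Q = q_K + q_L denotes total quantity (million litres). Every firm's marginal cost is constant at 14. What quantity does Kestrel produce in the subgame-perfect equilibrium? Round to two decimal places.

The follower Larkspur best-responds to any q_K: π_L = (61 - 3Q)q_L - 14q_L.
Setting the follower's marginal profit to zero, 47 - 3q_K - 6q_L = 0, i.e. q_L = (47 - 3q_K)/6.
Kestrel substitutes q_L(q_K) into its own profit: π_K = q_K(61 - 3q_K - (47 - 3q_K)/2) - 14q_K = (75/2 - (3/2)q_K)q_K - 14q_K.
Leader FOC: 47/2 - 3q_K = 0, so q_K = 47/6.
Then q_L = (47 - 3·(47/6))/6 = 47/12.

7.83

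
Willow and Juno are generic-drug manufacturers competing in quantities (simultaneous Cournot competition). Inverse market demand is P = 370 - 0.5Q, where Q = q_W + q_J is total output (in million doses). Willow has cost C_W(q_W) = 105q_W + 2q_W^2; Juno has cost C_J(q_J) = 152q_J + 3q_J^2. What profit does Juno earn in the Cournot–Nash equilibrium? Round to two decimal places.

2657.27

Willow's profit: π_W = (370 - 0.5Q)q_W - (105q_W + 2q_W²). Setting ∂π_W/∂q_W = 0: 265 - 5q_W - (1/2)(q_J) = 0.
Juno's first-order condition: 218 - 7q_J - (1/2)(q_W) = 0.
Best responses: q_W = (265 - (1/2)q_J)/5, q_J = (218 - (1/2)q_W)/7.
Solving the pair: q_W = 50.2446, q_J = 27.5540.
Price P = 370 - (1/2)·77.7986 = 331.1007.
Juno's profit: 331.1007·27.5540 - 152·27.5540 - 3·27.5540² = 2657.2719.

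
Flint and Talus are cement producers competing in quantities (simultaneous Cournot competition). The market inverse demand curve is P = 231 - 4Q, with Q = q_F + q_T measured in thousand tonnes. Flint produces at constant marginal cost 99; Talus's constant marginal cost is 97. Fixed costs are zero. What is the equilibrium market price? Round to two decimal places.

142.33

Flint's profit: π_F = (231 - 4Q)q_F - (99q_F). Setting ∂π_F/∂q_F = 0: 132 - 8q_F - 4(q_T) = 0.
Talus's profit: π_T = (231 - 4Q)q_T - (97q_T). Setting ∂π_T/∂q_T = 0: 134 - 8q_T - 4(q_F) = 0.
Best responses: q_F = (132 - 4q_T)/8, q_T = (134 - 4q_F)/8.
Substituting one into the other gives q_F = 65/6 and q_T = 34/3.
Total output Q = 133/6, so price P = 231 - 4·(133/6) = 427/3.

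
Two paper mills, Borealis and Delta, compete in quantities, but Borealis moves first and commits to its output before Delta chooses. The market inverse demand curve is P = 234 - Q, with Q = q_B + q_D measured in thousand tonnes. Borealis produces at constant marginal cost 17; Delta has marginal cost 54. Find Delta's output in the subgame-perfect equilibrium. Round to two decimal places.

26.50

The follower Delta best-responds to any q_B: π_D = (234 - Q)q_D - 54q_D.
Follower FOC: 180 - q_B - 2q_D = 0, so q_D(q_B) = (180 - q_B)/2.
The leader anticipates this reaction. Substituting into P = 234 - Q gives P = 144 - (1/2)q_B, so π_B = (144 - (1/2)q_B)q_B - 17q_B.
The leader's first-order condition 127 - q_B = 0 yields q_B = 127.
Then q_D = (180 - 127)/2 = 53/2.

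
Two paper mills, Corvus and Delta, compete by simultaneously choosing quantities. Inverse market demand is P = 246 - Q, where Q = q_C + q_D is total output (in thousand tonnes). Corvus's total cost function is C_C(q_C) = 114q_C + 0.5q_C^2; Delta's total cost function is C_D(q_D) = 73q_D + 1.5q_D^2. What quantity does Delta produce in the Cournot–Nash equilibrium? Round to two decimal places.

27.64

Corvus's profit: π_C = (246 - Q)q_C - (114q_C + (1/2)q_C²). Setting ∂π_C/∂q_C = 0: 132 - 3q_C - (q_D) = 0.
Delta's profit: π_D = (246 - Q)q_D - (73q_D + (3/2)q_D²). Setting ∂π_D/∂q_D = 0: 173 - 5q_D - (q_C) = 0.
So q_C = (132 - q_D)/3 and q_D = (173 - q_C)/5.
Substituting one into the other gives q_C = 487/14 and q_D = 387/14.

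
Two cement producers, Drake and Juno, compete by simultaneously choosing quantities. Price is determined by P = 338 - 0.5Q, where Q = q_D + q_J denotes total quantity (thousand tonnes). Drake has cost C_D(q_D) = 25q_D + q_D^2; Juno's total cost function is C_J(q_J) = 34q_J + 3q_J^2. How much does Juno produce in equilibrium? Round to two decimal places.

36.41

Drake's profit: π_D = (338 - 0.5Q)q_D - (25q_D + q_D²). Setting ∂π_D/∂q_D = 0: 313 - 3q_D - (1/2)(q_J) = 0.
Juno's first-order condition: 304 - 7q_J - (1/2)(q_D) = 0.
So q_D = (313 - (1/2)q_J)/3 and q_J = (304 - (1/2)q_D)/7.
Substituting one into the other gives q_D = 98.2651 and q_J = 36.4096.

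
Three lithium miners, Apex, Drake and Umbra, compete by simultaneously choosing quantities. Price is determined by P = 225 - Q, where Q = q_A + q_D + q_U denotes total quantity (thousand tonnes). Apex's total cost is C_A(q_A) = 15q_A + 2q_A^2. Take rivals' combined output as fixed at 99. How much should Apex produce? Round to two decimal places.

18.50

With rivals' combined output fixed at 99, Apex's profit is π_A = (225 - 99 - q_A)q_A - (15q_A + 2q_A²) = (126 - q_A)q_A - (15q_A + 2q_A²).
∂π_A/∂q_A = 111 - 6q_A = 0, so q_A = 37/2.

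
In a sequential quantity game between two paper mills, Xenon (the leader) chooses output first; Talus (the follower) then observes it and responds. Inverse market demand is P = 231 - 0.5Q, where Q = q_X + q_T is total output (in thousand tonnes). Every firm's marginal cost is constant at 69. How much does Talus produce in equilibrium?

81

The follower Talus best-responds to any q_X: π_T = (231 - 0.5Q)q_T - 69q_T.
Follower FOC: 162 - (1/2)q_X - q_T = 0, so q_T(q_X) = (162 - (1/2)q_X).
The leader anticipates this reaction. Substituting into P = 231 - 0.5Q gives P = 150 - (1/4)q_X, so π_X = (150 - (1/4)q_X)q_X - 69q_X.
The leader's first-order condition 81 - (1/2)q_X = 0 yields q_X = 162.
Then q_T = (162 - (1/2)·162) = 81.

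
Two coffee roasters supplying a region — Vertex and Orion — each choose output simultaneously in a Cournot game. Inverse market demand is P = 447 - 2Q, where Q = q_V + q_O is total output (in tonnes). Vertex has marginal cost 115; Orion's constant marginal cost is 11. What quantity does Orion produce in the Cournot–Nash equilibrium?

90

Vertex's profit: π_V = (447 - 2Q)q_V - (115q_V). Setting ∂π_V/∂q_V = 0: 332 - 4q_V - 2(q_O) = 0.
Orion's first-order condition: 436 - 4q_O - 2(q_V) = 0.
Rearranging gives the reaction functions q_V = (332 - 2q_O)/4 and q_O = (436 - 2q_V)/4.
Substituting one into the other gives q_V = 38 and q_O = 90.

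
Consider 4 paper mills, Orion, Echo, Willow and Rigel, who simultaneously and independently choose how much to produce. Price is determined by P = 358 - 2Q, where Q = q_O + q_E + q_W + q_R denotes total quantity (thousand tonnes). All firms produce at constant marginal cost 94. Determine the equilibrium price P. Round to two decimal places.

Each firm earns π_i = (358 - 2Q)q_i - 94q_i.
Setting ∂π_i/∂q_i = 0 with rivals' quantities fixed: 264 - 4q_i - 2·Σ_{j≠i} q_j = 0.
With identical firms every q_j equals q_i, so Σ_{j≠i} q_j = 3q_i and 264 = 10q_i, giving q_i = 132/5.
Total output Q = 528/5, so price P = 358 - 2·(528/5) = 734/5.

146.80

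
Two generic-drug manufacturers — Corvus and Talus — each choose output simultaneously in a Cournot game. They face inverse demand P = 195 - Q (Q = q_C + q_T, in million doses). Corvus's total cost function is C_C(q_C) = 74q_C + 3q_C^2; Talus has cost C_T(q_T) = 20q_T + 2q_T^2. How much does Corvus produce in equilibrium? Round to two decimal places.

Corvus's profit: π_C = (195 - Q)q_C - (74q_C + 3q_C²). Setting ∂π_C/∂q_C = 0: 121 - 8q_C - (q_T) = 0.
Talus's first-order condition: 175 - 6q_T - (q_C) = 0.
Rearranging gives the reaction functions q_C = (121 - q_T)/8 and q_T = (175 - q_C)/6.
Substituting one into the other gives q_C = 551/47 and q_T = 1279/47.

11.72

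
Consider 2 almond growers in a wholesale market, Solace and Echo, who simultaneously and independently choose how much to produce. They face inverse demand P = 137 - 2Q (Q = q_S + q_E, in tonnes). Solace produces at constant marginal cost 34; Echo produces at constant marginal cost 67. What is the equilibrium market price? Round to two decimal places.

Solace's profit: π_S = (137 - 2Q)q_S - (34q_S). Setting ∂π_S/∂q_S = 0: 103 - 4q_S - 2(q_E) = 0.
Echo's first-order condition: 70 - 4q_E - 2(q_S) = 0.
So q_S = (103 - 2q_E)/4 and q_E = (70 - 2q_S)/4.
Substituting one into the other gives q_S = 68/3 and q_E = 37/6.
Total output Q = 173/6, so price P = 137 - 2·(173/6) = 238/3.

79.33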